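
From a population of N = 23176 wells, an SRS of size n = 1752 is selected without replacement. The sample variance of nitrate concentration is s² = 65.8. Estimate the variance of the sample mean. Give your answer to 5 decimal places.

0.03472

Under SRS without replacement, Var(ȳ) = (1 − f)·s²/n with f = n/N = 1752/23176 = 0.07559544.
Var(ȳ) = (1 − 0.07559544)·65.8/1752 = 0.92440456·0.037557078 = 0.034717934.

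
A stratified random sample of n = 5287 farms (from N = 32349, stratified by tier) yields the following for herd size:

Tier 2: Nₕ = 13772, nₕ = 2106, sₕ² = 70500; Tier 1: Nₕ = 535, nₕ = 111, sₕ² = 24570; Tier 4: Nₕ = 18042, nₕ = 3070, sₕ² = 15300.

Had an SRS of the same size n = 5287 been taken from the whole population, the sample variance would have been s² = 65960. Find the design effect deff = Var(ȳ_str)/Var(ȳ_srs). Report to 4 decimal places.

Var(ȳ_str) = Σ Wₕ²(1−fₕ)sₕ²/nₕ with Wₕ = Nₕ/32349:
  Tier 2: (13772/32349)²·(1−2106/13772)·70500/2106 = 5.1395846
  Tier 1: (535/32349)²·(1−111/535)·24570/111 = 0.047982193
  Tier 4: (18042/32349)²·(1−3070/18042)·15300/3070 = 1.2864587
  → Var(ȳ_str) = 6.4740255.
Var(ȳ_srs) = (1 − 5287/32349)·65960/5287 = 10.436872.
deff = 6.4740255 / 10.436872 = 0.6203.

0.6203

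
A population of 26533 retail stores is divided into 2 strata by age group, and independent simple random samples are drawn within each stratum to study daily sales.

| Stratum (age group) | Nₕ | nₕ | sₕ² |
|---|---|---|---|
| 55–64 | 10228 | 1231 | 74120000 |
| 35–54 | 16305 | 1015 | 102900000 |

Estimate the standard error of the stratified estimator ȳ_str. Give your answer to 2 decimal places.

Var(ȳ_str) = Σₕ Wₕ²(1 − fₕ)sₕ²/nₕ with Wₕ = Nₕ/N, N = 26533.
55–64: Wₕ = 0.38548223; term = 0.38548223²·(1 − 0.12035589)·74120000/1231 = 7870.3326.
35–54: Wₕ = 0.61451777; term = 0.61451777²·(1 − 0.06225084)·102900000/1015 = 35900.865.
Sum = 43771.198.
SE = √(43771.198) = 209.22.

209.22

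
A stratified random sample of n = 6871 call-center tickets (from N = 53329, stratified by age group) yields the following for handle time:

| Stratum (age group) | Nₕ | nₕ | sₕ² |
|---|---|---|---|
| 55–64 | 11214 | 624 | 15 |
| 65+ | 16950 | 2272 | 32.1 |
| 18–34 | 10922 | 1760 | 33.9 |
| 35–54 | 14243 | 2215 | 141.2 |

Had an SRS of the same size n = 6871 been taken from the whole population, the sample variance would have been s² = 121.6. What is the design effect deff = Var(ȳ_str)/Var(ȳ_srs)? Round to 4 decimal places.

Var(ȳ_str) = Σ Wₕ²(1−fₕ)sₕ²/nₕ with Wₕ = Nₕ/53329:
  55–64: (11214/53329)²·(1−624/11214)·15/624 = 0.0010037748
  65+: (16950/53329)²·(1−2272/16950)·32.1/2272 = 0.0012359657
  18–34: (10922/53329)²·(1−1760/10922)·33.9/1760 = 6.777236 × 10^-4
  35–54: (14243/53329)²·(1−2215/14243)·141.2/2215 = 0.0038399802
  → Var(ȳ_str) = 0.0067574443.
Var(ȳ_srs) = (1 − 6871/53329)·121.6/6871 = 0.015417384.
deff = 0.0067574443 / 0.015417384 = 0.4383.

0.4383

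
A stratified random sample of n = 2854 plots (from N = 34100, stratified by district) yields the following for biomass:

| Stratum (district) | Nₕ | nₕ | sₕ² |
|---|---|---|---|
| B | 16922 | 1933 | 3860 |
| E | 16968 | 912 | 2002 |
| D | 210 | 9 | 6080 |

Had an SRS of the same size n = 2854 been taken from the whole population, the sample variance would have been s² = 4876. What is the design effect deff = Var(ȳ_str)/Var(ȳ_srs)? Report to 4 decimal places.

0.6224

Var(ȳ_str) = Σ Wₕ²(1−fₕ)sₕ²/nₕ with Wₕ = Nₕ/34100:
  B: (16922/34100)²·(1−1933/16922)·3860/1933 = 0.43558312
  E: (16968/34100)²·(1−912/16968)·2002/912 = 0.51431417
  D: (210/34100)²·(1−9/210)·6080/9 = 0.024522665
  → Var(ȳ_str) = 0.97441996.
Var(ȳ_srs) = (1 − 2854/34100)·4876/2854 = 1.5654881.
deff = 0.97441996 / 1.5654881 = 0.6224.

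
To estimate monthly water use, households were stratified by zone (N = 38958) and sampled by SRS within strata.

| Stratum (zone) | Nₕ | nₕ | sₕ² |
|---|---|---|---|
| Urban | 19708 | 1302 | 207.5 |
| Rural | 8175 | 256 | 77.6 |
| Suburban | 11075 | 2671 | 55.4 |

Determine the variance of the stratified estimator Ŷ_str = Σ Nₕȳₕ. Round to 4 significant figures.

7.936 × 10^7

Var(Ŷ_str) = Σₕ Nₕ²(1 − fₕ)sₕ²/nₕ.
Urban: 19708²·(1 − 1302/19708)·207.5/1302 = 5.7810814 × 10^7.
Rural: 8175²·(1 − 256/8175)·77.6/256 = 1.9623653 × 10^7.
Suburban: 11075²·(1 − 2671/11075)·55.4/2671 = 1.9304815 × 10^6.
Sum = 7.9364949 × 10^7.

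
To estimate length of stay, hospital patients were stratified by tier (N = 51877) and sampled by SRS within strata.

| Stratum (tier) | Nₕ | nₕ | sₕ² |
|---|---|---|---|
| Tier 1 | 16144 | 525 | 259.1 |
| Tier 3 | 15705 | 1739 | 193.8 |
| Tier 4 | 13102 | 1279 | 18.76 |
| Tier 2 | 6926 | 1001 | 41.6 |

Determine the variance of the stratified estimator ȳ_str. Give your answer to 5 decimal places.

0.05680

Var(ȳ_str) = Σₕ Wₕ²(1 − fₕ)sₕ²/nₕ with Wₕ = Nₕ/N, N = 51877.
Tier 1: Wₕ = 0.31119764; term = 0.31119764²·(1 − 0.03251982)·259.1/525 = 0.046240527.
Tier 3: Wₕ = 0.30273532; term = 0.30273532²·(1 − 0.11072907)·193.8/1739 = 0.0090826894.
Tier 4: Wₕ = 0.25255894; term = 0.25255894²·(1 − 0.09761868)·18.76/1279 = 8.4426322 × 10^-4.
Tier 2: Wₕ = 0.13350811; term = 0.13350811²·(1 − 0.14452787)·41.6/1001 = 6.3369516 × 10^-4.
Sum = 0.056801175.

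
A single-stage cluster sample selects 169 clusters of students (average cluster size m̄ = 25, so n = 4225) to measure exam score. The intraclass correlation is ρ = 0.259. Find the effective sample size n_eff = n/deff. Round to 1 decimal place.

585.5

deff = 1 + (25 − 1)·0.259 = 1 + 6.216 = 7.216.
n_eff = 4225 / 7.216 = 585.5.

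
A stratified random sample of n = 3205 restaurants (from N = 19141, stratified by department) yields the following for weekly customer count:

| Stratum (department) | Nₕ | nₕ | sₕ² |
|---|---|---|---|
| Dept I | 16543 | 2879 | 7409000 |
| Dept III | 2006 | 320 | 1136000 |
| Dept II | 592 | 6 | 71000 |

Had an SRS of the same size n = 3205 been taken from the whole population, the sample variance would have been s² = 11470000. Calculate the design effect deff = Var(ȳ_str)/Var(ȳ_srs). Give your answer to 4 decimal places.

0.5476

Var(ȳ_str) = Σ Wₕ²(1−fₕ)sₕ²/nₕ with Wₕ = Nₕ/19141:
  Dept I: (16543/19141)²·(1−2879/16543)·7409000/2879 = 1587.7452
  Dept III: (2006/19141)²·(1−320/2006)·1136000/320 = 32.770842
  Dept II: (592/19141)²·(1−6/592)·71000/6 = 11.204621
  → Var(ȳ_str) = 1631.7207.
Var(ȳ_srs) = (1 − 3205/19141)·11470000/3205 = 2979.5459.
deff = 1631.7207 / 2979.5459 = 0.5476.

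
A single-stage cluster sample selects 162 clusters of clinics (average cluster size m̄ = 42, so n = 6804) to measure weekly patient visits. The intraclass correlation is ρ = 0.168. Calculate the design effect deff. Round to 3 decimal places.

deff = 1 + (42 − 1)·0.168 = 1 + 6.888 = 7.888.

7.888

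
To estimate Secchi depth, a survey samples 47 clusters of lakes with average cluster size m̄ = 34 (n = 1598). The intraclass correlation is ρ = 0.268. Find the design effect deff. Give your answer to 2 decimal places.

deff = 1 + (34 − 1)·0.268 = 1 + 8.844 = 9.844.

9.84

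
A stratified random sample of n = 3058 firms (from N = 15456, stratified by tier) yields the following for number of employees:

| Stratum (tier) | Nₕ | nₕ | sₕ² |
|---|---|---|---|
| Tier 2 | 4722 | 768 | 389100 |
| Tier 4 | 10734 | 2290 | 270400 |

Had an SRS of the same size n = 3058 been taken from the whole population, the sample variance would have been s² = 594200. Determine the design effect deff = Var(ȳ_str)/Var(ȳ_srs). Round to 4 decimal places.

Var(ȳ_str) = Σ Wₕ²(1−fₕ)sₕ²/nₕ with Wₕ = Nₕ/15456:
  Tier 2: (4722/15456)²·(1−768/4722)·389100/768 = 39.597561
  Tier 4: (10734/15456)²·(1−2290/10734)·270400/2290 = 44.800907
  → Var(ȳ_str) = 84.398468.
Var(ȳ_srs) = (1 − 3058/15456)·594200/3058 = 155.86539.
deff = 84.398468 / 155.86539 = 0.5415.

0.5415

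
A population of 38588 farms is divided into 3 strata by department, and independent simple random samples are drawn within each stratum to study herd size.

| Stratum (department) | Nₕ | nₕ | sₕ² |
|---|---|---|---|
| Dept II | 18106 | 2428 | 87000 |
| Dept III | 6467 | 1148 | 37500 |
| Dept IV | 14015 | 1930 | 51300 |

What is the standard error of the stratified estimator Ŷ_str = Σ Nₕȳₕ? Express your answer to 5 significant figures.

Var(Ŷ_str) = Σₕ Nₕ²(1 − fₕ)sₕ²/nₕ.
Dept II: 18106²·(1 − 2428/18106)·87000/2428 = 1.0171471 × 10^10.
Dept III: 6467²·(1 − 1148/6467)·37500/1148 = 1.1236272 × 10^9.
Dept IV: 14015²·(1 − 1930/14015)·51300/1930 = 4.5019411 × 10^9.
Sum = 1.5797039 × 10^10.
SE = √(1.5797039 × 10^10) = 125690.

125690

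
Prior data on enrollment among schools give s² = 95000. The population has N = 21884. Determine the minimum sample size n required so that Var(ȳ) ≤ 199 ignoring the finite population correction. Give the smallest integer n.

478

Without fpc, n₀ = s²/D = 95000/199 = 477.3869.
Rounding up, n = 478.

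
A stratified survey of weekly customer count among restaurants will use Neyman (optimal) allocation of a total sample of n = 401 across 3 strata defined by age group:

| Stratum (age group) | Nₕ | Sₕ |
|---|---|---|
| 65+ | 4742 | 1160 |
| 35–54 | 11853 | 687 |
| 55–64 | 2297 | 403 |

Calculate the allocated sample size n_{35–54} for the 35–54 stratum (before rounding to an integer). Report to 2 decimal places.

224.12

Neyman allocation: nₕ = n·NₕSₕ / Σⱼ NⱼSⱼ.
Σ NⱼSⱼ = 4742·1160 + 11853·687 + 2297·403 = 1.4569422 × 10^7.
n_{35–54} = 401·11853·687 / (1.4569422 × 10^7) = 224.12.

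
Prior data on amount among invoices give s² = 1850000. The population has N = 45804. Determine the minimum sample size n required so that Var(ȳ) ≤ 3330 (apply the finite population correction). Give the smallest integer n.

Without fpc, n₀ = s²/D = 1850000/3330 = 555.5556.
With fpc, (1 − n/N)·s²/n ≤ D requires n ≥ n₀/(1 + n₀/N) = 555.5556/(1 + 555.5556/45804) = 548.8980.
Rounding up, n = 549.

549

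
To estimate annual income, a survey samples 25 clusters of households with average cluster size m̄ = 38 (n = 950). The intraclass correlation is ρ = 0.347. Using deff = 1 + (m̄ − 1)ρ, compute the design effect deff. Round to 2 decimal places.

13.84

deff = 1 + (38 − 1)·0.347 = 1 + 12.839 = 13.839.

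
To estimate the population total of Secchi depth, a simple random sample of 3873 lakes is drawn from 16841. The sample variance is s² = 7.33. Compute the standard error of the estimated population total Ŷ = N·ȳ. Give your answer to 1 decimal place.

Var(Ŷ) = N²·Var(ȳ) = N²·(1 − n/N)·s²/n.
f = 3873/16841 = 0.22997447; Var(ȳ) = 0.77002553·7.33/3873 = 0.0014573424.
Var(Ŷ) = 16841² · 0.0014573424 = 413330.4.
SE(Ŷ) = √(413330.4) = 642.9.

642.9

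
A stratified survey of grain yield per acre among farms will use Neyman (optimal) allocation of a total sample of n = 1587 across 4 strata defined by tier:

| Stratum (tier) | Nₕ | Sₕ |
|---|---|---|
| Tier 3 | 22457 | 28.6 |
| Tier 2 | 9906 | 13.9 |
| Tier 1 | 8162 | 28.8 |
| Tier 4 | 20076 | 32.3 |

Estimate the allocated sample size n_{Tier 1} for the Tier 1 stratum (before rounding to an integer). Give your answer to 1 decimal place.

224.3

Neyman allocation: nₕ = n·NₕSₕ / Σⱼ NⱼSⱼ.
Σ NⱼSⱼ = 22457·28.6 + 9906·13.9 + 8162·28.8 + 20076·32.3 = 1.663484 × 10^6.
n_{Tier 1} = 1587·8162·28.8 / (1.663484 × 10^6) = 224.3.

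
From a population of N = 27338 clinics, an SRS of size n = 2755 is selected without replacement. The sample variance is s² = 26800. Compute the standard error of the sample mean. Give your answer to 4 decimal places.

2.9576

Under SRS without replacement, Var(ȳ) = (1 − f)·s²/n with f = n/N = 2755/27338 = 0.10077548.
Var(ȳ) = (1 − 0.10077548)·26800/2755 = 0.89922452·9.7277677 = 8.7474473.
SE(ȳ) = √(8.7474473) = 2.9576.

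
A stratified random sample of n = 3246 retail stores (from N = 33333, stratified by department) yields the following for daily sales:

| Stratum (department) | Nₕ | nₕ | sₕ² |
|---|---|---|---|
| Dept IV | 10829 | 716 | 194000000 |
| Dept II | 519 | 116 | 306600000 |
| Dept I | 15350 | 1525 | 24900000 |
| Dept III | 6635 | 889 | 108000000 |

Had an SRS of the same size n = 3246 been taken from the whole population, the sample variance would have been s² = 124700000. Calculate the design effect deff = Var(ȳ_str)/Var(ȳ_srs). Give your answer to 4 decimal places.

Var(ȳ_str) = Σ Wₕ²(1−fₕ)sₕ²/nₕ with Wₕ = Nₕ/33333:
  Dept IV: (10829/33333)²·(1−716/10829)·194000000/716 = 26705.964
  Dept II: (519/33333)²·(1−116/519)·306600000/116 = 497.55118
  Dept I: (15350/33333)²·(1−1525/15350)·24900000/1525 = 3118.5608
  Dept III: (6635/33333)²·(1−889/6635)·108000000/889 = 4168.4994
  → Var(ȳ_str) = 34490.575.
Var(ȳ_srs) = (1 − 3246/33333)·124700000/3246 = 34675.475.
deff = 34490.575 / 34675.475 = 0.9947.

0.9947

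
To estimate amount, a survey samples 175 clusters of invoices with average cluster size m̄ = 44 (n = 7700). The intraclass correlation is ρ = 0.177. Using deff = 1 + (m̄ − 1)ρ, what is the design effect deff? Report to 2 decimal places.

8.61

deff = 1 + (44 − 1)·0.177 = 1 + 7.611 = 8.611.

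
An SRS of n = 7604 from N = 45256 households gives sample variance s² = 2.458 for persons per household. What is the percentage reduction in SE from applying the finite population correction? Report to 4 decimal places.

f = n/N = 7604/45256 = 0.16802192.
SE_no-fpc = √(s²/n) = 0.01797918; SE_fpc = √((1−f)s²/n) = 0.01639932.
Ratio = √(1−f) = 0.91212832. Reduction = 100·(1 − 0.91212832) = 8.7872%.

8.7872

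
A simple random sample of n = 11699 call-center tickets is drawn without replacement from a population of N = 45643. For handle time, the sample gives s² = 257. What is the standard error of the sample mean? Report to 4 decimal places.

0.1278

Under SRS without replacement, Var(ȳ) = (1 − f)·s²/n with f = n/N = 11699/45643 = 0.25631532.
Var(ȳ) = (1 − 0.25631532)·257/11699 = 0.74368468·0.02196769 = 0.016337034.
SE(ȳ) = √(0.016337034) = 0.1278.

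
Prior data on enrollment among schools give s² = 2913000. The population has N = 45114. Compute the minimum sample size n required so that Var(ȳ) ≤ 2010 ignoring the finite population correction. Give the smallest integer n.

1450

Without fpc, n₀ = s²/D = 2913000/2010 = 1449.2537.
Rounding up, n = 1450.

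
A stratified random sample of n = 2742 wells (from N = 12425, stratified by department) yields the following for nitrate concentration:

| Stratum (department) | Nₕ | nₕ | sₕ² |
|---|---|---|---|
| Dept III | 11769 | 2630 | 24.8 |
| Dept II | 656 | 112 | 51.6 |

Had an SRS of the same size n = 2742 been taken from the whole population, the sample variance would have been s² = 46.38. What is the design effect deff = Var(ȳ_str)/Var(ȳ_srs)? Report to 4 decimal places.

0.5792

Var(ȳ_str) = Σ Wₕ²(1−fₕ)sₕ²/nₕ with Wₕ = Nₕ/12425:
  Dept III: (11769/12425)²·(1−2630/11769)·24.8/2630 = 0.0065696371
  Dept II: (656/12425)²·(1−112/656)·51.6/112 = 0.0010649804
  → Var(ȳ_str) = 0.0076346175.
Var(ȳ_srs) = (1 − 2742/12425)·46.38/2742 = 0.013181864.
deff = 0.0076346175 / 0.013181864 = 0.5792.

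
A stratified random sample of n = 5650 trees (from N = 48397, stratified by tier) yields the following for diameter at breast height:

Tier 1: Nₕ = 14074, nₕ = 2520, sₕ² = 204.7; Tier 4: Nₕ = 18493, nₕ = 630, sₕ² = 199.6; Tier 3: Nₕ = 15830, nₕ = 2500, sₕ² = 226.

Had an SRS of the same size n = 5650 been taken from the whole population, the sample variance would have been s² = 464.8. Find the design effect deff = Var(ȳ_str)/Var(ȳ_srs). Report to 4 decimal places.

Var(ȳ_str) = Σ Wₕ²(1−fₕ)sₕ²/nₕ with Wₕ = Nₕ/48397:
  Tier 1: (14074/48397)²·(1−2520/14074)·204.7/2520 = 0.0056393666
  Tier 4: (18493/48397)²·(1−630/18493)·199.6/630 = 0.044683262
  Tier 3: (15830/48397)²·(1−2500/15830)·226/2500 = 0.0081440909
  → Var(ȳ_str) = 0.05846672.
Var(ȳ_srs) = (1 − 5650/48397)·464.8/5650 = 0.072661586.
deff = 0.05846672 / 0.072661586 = 0.8046.

0.8046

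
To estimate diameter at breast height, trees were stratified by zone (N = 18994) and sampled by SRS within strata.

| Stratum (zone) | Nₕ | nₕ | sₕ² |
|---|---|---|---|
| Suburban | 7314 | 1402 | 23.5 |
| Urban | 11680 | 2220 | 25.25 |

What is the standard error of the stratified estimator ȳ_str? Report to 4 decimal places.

0.0741

Var(ȳ_str) = Σₕ Wₕ²(1 − fₕ)sₕ²/nₕ with Wₕ = Nₕ/N, N = 18994.
Suburban: Wₕ = 0.38506897; term = 0.38506897²·(1 − 0.19168718)·23.5/1402 = 0.0020089835.
Urban: Wₕ = 0.61493103; term = 0.61493103²·(1 − 0.19006849)·25.25/2220 = 0.0034834495.
Sum = 0.005492433.
SE = √(0.005492433) = 0.0741.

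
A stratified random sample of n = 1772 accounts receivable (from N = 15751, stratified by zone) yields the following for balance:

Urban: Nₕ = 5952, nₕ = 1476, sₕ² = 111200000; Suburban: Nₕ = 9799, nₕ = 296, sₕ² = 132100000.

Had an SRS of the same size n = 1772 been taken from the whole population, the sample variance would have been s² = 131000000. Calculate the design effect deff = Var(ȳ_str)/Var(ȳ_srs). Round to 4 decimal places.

Var(ȳ_str) = Σ Wₕ²(1−fₕ)sₕ²/nₕ with Wₕ = Nₕ/15751:
  Urban: (5952/15751)²·(1−1476/5952)·111200000/1476 = 8090.1238
  Suburban: (9799/15751)²·(1−296/9799)·132100000/296 = 167508.69
  → Var(ȳ_str) = 175598.81.
Var(ȳ_srs) = (1 − 1772/15751)·131000000/1772 = 65610.833.
deff = 175598.81 / 65610.833 = 2.6764.

2.6764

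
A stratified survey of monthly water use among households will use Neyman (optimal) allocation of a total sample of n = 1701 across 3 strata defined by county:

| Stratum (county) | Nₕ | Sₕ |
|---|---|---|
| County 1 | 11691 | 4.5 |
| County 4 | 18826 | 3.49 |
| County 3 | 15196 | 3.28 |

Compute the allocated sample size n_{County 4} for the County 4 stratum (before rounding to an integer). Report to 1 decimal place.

Neyman allocation: nₕ = n·NₕSₕ / Σⱼ NⱼSⱼ.
Σ NⱼSⱼ = 11691·4.5 + 18826·3.49 + 15196·3.28 = 168155.12.
n_{County 4} = 1701·18826·3.49 / 168155.12 = 664.6.

664.6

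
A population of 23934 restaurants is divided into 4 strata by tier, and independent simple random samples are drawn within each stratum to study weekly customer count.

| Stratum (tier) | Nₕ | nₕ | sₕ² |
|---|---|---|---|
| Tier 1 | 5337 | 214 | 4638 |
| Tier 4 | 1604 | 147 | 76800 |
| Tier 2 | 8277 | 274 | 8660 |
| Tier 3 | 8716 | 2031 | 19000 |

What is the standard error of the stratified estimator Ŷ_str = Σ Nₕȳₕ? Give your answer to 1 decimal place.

Var(Ŷ_str) = Σₕ Nₕ²(1 − fₕ)sₕ²/nₕ.
Tier 1: 5337²·(1 − 214/5337)·4638/214 = 5.9256846 × 10^8.
Tier 4: 1604²·(1 − 147/1604)·76800/147 = 1.2209779 × 10^9.
Tier 2: 8277²·(1 − 274/8277)·8660/274 = 2.0935971 × 10^9.
Tier 3: 8716²·(1 − 2031/8716)·19000/2031 = 5.4508259 × 10^8.
Sum = 4.4522261 × 10^9.
SE = √(4.4522261 × 10^9) = 66725.0.

66725.0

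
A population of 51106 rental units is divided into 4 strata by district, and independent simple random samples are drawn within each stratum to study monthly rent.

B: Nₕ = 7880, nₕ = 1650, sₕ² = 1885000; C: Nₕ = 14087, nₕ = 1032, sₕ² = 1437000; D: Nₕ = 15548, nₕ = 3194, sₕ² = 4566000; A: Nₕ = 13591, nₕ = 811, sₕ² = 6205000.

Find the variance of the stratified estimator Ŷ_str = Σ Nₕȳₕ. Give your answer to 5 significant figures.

Var(Ŷ_str) = Σₕ Nₕ²(1 − fₕ)sₕ²/nₕ.
B: 7880²·(1 − 1650/7880)·1885000/1650 = 5.6084348 × 10^10.
C: 14087²·(1 − 1032/14087)·1437000/1032 = 2.5607811 × 10^11.
D: 15548²·(1 − 3194/15548)·4566000/3194 = 2.7458899 × 10^11.
A: 13591²·(1 − 811/13591)·6205000/811 = 1.3289333 × 10^12.
Sum = 1.9156847 × 10^12.

1.9157 × 10^12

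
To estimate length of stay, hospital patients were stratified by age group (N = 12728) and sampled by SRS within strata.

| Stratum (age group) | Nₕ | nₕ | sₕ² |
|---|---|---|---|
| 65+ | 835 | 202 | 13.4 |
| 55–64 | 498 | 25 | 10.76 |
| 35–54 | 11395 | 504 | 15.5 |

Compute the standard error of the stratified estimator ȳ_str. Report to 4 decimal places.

Var(ȳ_str) = Σₕ Wₕ²(1 − fₕ)sₕ²/nₕ with Wₕ = Nₕ/N, N = 12728.
65+: Wₕ = 0.06560339; term = 0.06560339²·(1 − 0.24191617)·13.4/202 = 2.164329 × 10^-4.
55–64: Wₕ = 0.03912634; term = 0.03912634²·(1 − 0.05020080)·10.76/25 = 6.2580988 × 10^-4.
35–54: Wₕ = 0.89527027; term = 0.89527027²·(1 − 0.04422993)·15.5/504 = 0.023559329.
Sum = 0.024401572.
SE = √(0.024401572) = 0.1562.

0.1562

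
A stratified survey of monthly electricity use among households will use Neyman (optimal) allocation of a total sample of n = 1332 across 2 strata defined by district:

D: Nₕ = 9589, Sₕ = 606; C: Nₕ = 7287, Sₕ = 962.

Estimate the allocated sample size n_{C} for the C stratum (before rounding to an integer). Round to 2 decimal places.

728.29

Neyman allocation: nₕ = n·NₕSₕ / Σⱼ NⱼSⱼ.
Σ NⱼSⱼ = 9589·606 + 7287·962 = 1.2821028 × 10^7.
n_{C} = 1332·7287·962 / (1.2821028 × 10^7) = 728.29.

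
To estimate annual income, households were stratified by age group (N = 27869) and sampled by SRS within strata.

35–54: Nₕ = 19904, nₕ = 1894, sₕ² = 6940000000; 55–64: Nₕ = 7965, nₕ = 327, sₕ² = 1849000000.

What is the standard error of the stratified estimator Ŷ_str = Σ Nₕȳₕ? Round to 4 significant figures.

4.071 × 10^7

Var(Ŷ_str) = Σₕ Nₕ²(1 − fₕ)sₕ²/nₕ.
35–54: 19904²·(1 − 1894/19904)·6940000000/1894 = 1.3135106 × 10^15.
55–64: 7965²·(1 − 327/7965)·1849000000/327 = 3.4399695 × 10^14.
Sum = 1.6575076 × 10^15.
SE = √(1.6575076 × 10^15) = 4.071 × 10^7.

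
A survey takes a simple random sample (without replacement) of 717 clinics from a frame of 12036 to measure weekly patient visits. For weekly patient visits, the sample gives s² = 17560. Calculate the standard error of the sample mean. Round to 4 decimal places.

4.7992

Under SRS without replacement, Var(ȳ) = (1 − f)·s²/n with f = n/N = 717/12036 = 0.05957129.
Var(ȳ) = (1 − 0.05957129)·17560/717 = 0.94042871·24.490934 = 23.031978.
SE(ȳ) = √(23.031978) = 4.7992.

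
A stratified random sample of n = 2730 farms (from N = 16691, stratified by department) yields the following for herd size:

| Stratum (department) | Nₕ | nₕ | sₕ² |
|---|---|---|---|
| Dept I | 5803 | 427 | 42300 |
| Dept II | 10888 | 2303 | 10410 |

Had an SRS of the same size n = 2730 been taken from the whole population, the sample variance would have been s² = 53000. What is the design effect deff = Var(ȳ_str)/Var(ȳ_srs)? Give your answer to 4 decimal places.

Var(ȳ_str) = Σ Wₕ²(1−fₕ)sₕ²/nₕ with Wₕ = Nₕ/16691:
  Dept I: (5803/16691)²·(1−427/5803)·42300/427 = 11.093271
  Dept II: (10888/16691)²·(1−2303/10888)·10410/2303 = 1.516633
  → Var(ȳ_str) = 12.609904.
Var(ȳ_srs) = (1 − 2730/16691)·53000/2730 = 16.238555.
deff = 12.609904 / 16.238555 = 0.7765.

0.7765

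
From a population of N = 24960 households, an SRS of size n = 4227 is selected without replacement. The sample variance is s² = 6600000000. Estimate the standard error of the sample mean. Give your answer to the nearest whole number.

1139

Under SRS without replacement, Var(ȳ) = (1 − f)·s²/n with f = n/N = 4227/24960 = 0.16935096.
Var(ȳ) = (1 − 0.16935096)·6600000000/4227 = 0.83064904·1.5613911 × 10^6 = 1.296968 × 10^6.
SE(ȳ) = √(1.296968 × 10^6) = 1139.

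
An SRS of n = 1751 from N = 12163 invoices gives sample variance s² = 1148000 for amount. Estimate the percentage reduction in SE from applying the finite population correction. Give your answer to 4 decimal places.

f = n/N = 1751/12163 = 0.14396119.
SE_no-fpc = √(s²/n) = 25.605182; SE_fpc = √((1−f)s²/n) = 23.69052.
Ratio = √(1−f) = 0.92522365. Reduction = 100·(1 − 0.92522365) = 7.4776%.

7.4776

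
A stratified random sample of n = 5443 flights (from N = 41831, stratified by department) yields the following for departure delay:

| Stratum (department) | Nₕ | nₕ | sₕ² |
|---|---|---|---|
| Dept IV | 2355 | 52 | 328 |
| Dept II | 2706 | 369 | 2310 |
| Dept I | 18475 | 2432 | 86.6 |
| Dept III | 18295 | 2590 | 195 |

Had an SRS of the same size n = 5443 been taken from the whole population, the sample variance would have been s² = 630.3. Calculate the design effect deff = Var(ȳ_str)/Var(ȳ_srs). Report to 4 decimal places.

Var(ȳ_str) = Σ Wₕ²(1−fₕ)sₕ²/nₕ with Wₕ = Nₕ/41831:
  Dept IV: (2355/41831)²·(1−52/2355)·328/52 = 0.019550544
  Dept II: (2706/41831)²·(1−369/2706)·2310/369 = 0.022624325
  Dept I: (18475/41831)²·(1−2432/18475)·86.6/2432 = 0.0060315351
  Dept III: (18295/41831)²·(1−2590/18295)·195/2590 = 0.012362568
  → Var(ȳ_str) = 0.060568972.
Var(ȳ_srs) = (1 − 5443/41831)·630.3/5443 = 0.10073234.
deff = 0.060568972 / 0.10073234 = 0.6013.

0.6013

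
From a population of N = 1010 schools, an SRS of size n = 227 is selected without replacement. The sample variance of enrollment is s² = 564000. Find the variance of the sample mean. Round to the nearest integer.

Under SRS without replacement, Var(ȳ) = (1 − f)·s²/n with f = n/N = 227/1010 = 0.22475248.
Var(ȳ) = (1 − 0.22475248)·564000/227 = 0.77524752·2484.5815 = 1926.1657.

1926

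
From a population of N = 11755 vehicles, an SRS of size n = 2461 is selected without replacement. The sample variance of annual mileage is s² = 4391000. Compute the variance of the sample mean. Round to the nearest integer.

1411

Under SRS without replacement, Var(ȳ) = (1 − f)·s²/n with f = n/N = 2461/11755 = 0.20935772.
Var(ȳ) = (1 − 0.20935772)·4391000/2461 = 0.79064228·1784.2341 = 1410.6909.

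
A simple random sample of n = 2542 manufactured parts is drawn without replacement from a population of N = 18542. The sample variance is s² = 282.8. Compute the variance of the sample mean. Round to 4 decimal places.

Under SRS without replacement, Var(ȳ) = (1 − f)·s²/n with f = n/N = 2542/18542 = 0.13709416.
Var(ȳ) = (1 − 0.13709416)·282.8/2542 = 0.86290584·0.11125098 = 0.095999123.

0.0960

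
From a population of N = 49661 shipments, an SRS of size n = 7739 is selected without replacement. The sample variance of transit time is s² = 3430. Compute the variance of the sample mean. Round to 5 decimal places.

0.37414

Under SRS without replacement, Var(ȳ) = (1 − f)·s²/n with f = n/N = 7739/49661 = 0.15583657.
Var(ȳ) = (1 − 0.15583657)·3430/7739 = 0.84416343·0.44320972 = 0.37414143.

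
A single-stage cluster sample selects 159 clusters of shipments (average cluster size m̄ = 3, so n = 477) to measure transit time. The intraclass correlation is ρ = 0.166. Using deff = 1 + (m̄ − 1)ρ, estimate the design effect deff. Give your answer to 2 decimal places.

deff = 1 + (3 − 1)·0.166 = 1 + 0.332 = 1.332.

1.33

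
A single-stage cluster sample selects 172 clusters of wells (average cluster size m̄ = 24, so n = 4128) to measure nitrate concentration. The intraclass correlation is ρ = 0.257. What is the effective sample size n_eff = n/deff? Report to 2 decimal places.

deff = 1 + (24 − 1)·0.257 = 1 + 5.911 = 6.911.
n_eff = 4128 / 6.911 = 597.31.

597.31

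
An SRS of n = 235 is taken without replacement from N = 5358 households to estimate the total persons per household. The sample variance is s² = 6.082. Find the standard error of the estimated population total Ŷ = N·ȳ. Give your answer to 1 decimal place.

842.9

Var(Ŷ) = N²·Var(ȳ) = N²·(1 − n/N)·s²/n.
f = 235/5358 = 0.04385965; Var(ȳ) = 0.95614035·6.082/235 = 0.024745726.
Var(Ŷ) = 5358² · 0.024745726 = 710404.36.
SE(Ŷ) = √(710404.36) = 842.9.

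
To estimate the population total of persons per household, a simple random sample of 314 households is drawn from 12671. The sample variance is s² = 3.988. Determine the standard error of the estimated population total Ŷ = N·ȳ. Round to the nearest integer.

Var(Ŷ) = N²·Var(ȳ) = N²·(1 − n/N)·s²/n.
f = 314/12671 = 0.02478100; Var(ȳ) = 0.97521900·3.988/314 = 0.012385903.
Var(Ŷ) = 12671² · 0.012385903 = 1.9886093 × 10^6.
SE(Ŷ) = √(1.9886093 × 10^6) = 1410.

1410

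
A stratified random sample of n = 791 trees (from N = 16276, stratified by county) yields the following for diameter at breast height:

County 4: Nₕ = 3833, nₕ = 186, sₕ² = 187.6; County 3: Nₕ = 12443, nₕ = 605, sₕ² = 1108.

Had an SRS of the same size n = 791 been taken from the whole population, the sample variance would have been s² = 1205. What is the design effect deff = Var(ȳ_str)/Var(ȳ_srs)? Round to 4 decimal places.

0.7393

Var(ȳ_str) = Σ Wₕ²(1−fₕ)sₕ²/nₕ with Wₕ = Nₕ/16276:
  County 4: (3833/16276)²·(1−186/3833)·187.6/186 = 0.053222971
  County 3: (12443/16276)²·(1−605/12443)·1108/605 = 1.0183392
  → Var(ȳ_str) = 1.0715622.
Var(ȳ_srs) = (1 − 791/16276)·1205/791 = 1.4493527.
deff = 1.0715622 / 1.4493527 = 0.7393.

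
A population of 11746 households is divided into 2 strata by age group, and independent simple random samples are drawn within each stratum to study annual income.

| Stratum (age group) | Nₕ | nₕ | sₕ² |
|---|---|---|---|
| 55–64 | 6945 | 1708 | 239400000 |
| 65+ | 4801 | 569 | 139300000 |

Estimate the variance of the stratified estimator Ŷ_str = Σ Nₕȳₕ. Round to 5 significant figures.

Var(Ŷ_str) = Σₕ Nₕ²(1 − fₕ)sₕ²/nₕ.
55–64: 6945²·(1 − 1708/6945)·239400000/1708 = 5.0978976 × 10^12.
65+: 4801²·(1 − 569/4801)·139300000/569 = 4.9741195 × 10^12.
Sum = 1.0072017 × 10^13.

1.0072 × 10^13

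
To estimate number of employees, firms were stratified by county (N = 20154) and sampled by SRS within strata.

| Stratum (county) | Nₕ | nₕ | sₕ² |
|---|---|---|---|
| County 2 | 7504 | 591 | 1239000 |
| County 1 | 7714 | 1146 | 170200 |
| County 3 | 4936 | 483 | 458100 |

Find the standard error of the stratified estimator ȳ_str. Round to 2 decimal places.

18.37

Var(ȳ_str) = Σₕ Wₕ²(1 − fₕ)sₕ²/nₕ with Wₕ = Nₕ/N, N = 20154.
County 2: Wₕ = 0.37233304; term = 0.37233304²·(1 − 0.07875800)·1239000/591 = 267.74459.
County 1: Wₕ = 0.38275280; term = 0.38275280²·(1 − 0.14856106)·170200/1146 = 18.525298.
County 3: Wₕ = 0.24491416; term = 0.24491416²·(1 − 0.09785251)·458100/483 = 51.323764.
Sum = 337.59365.
SE = √(337.59365) = 18.37.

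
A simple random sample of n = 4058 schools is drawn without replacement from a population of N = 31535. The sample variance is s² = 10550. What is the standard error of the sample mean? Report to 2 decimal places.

Under SRS without replacement, Var(ȳ) = (1 − f)·s²/n with f = n/N = 4058/31535 = 0.12868242.
Var(ȳ) = (1 − 0.12868242)·10550/4058 = 0.87131758·2.5998029 = 2.2652539.
SE(ȳ) = √(2.2652539) = 1.51.

1.51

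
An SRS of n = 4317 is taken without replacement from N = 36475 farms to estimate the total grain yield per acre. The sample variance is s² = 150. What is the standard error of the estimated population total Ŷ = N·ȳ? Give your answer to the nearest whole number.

6384

Var(Ŷ) = N²·Var(ȳ) = N²·(1 − n/N)·s²/n.
f = 4317/36475 = 0.11835504; Var(ȳ) = 0.88164496·150/4317 = 0.030633946.
Var(Ŷ) = 36475² · 0.030633946 = 4.0756187 × 10^7.
SE(Ŷ) = √(4.0756187 × 10^7) = 6384.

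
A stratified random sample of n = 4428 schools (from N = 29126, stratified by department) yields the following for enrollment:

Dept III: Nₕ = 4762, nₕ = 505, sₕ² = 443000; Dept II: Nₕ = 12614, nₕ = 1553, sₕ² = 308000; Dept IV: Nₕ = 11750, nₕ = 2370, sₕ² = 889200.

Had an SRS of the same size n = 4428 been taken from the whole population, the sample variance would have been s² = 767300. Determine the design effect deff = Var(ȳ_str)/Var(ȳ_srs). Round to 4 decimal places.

Var(ȳ_str) = Σ Wₕ²(1−fₕ)sₕ²/nₕ with Wₕ = Nₕ/29126:
  Dept III: (4762/29126)²·(1−505/4762)·443000/505 = 20.96253
  Dept II: (12614/29126)²·(1−1553/12614)·308000/1553 = 32.61856
  Dept IV: (11750/29126)²·(1−2370/11750)·889200/2370 = 48.745005
  → Var(ȳ_str) = 102.3261.
Var(ȳ_srs) = (1 − 4428/29126)·767300/4428 = 146.93949.
deff = 102.3261 / 146.93949 = 0.6964.

0.6964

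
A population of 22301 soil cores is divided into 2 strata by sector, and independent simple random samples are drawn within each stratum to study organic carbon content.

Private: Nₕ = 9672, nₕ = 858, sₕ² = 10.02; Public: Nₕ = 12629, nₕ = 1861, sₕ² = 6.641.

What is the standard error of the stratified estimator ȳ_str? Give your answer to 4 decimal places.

0.0546

Var(ȳ_str) = Σₕ Wₕ²(1 − fₕ)sₕ²/nₕ with Wₕ = Nₕ/N, N = 22301.
Private: Wₕ = 0.43370252; term = 0.43370252²·(1 − 0.08870968)·10.02/858 = 0.0020018019.
Public: Wₕ = 0.56629748; term = 0.56629748²·(1 − 0.14735925)·6.641/1861 = 9.7575872 × 10^-4.
Sum = 0.0029775606.
SE = √(0.0029775606) = 0.0546.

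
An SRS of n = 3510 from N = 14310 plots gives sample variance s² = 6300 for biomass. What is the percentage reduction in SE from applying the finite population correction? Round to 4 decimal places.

13.1256

f = n/N = 3510/14310 = 0.24528302.
SE_no-fpc = √(s²/n) = 1.3397283; SE_fpc = √((1−f)s²/n) = 1.1638815.
Ratio = √(1−f) = 0.86874449. Reduction = 100·(1 − 0.86874449) = 13.1256%.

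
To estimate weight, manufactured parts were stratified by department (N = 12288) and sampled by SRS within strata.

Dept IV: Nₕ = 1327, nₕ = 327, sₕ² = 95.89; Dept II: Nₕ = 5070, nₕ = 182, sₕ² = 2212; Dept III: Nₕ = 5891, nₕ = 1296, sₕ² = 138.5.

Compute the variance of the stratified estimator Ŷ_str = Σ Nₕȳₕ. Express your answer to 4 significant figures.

3.045 × 10^8

Var(Ŷ_str) = Σₕ Nₕ²(1 − fₕ)sₕ²/nₕ.
Dept IV: 1327²·(1 − 327/1327)·95.89/327 = 389131.59.
Dept II: 5070²·(1 − 182/5070)·2212/182 = 3.0119856 × 10^8.
Dept III: 5891²·(1 − 1296/5891)·138.5/1296 = 2.892806 × 10^6.
Sum = 3.044805 × 10^8.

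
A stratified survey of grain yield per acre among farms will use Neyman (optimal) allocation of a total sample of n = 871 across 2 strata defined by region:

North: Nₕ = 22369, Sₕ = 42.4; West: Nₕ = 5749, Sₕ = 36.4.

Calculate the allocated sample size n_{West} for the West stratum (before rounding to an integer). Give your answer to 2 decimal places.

Neyman allocation: nₕ = n·NₕSₕ / Σⱼ NⱼSⱼ.
Σ NⱼSⱼ = 22369·42.4 + 5749·36.4 = 1.1577092 × 10^6.
n_{West} = 871·5749·36.4 / (1.1577092 × 10^6) = 157.44.

157.44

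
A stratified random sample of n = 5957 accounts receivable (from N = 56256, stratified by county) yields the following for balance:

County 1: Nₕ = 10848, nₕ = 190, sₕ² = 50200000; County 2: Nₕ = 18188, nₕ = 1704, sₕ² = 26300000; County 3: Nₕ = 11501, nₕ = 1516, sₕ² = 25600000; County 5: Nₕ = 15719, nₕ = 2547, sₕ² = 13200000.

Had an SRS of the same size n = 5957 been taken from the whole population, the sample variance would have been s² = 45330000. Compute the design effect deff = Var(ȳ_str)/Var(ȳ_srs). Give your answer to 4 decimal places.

1.7735

Var(ȳ_str) = Σ Wₕ²(1−fₕ)sₕ²/nₕ with Wₕ = Nₕ/56256:
  County 1: (10848/56256)²·(1−190/10848)·50200000/190 = 9652.4556
  County 2: (18188/56256)²·(1−1704/18188)·26300000/1704 = 1462.1637
  County 3: (11501/56256)²·(1−1516/11501)·25600000/1516 = 612.75482
  County 5: (15719/56256)²·(1−2547/15719)·13200000/2547 = 339.06575
  → Var(ȳ_str) = 12066.44.
Var(ȳ_srs) = (1 − 5957/56256)·45330000/5957 = 6803.7543.
deff = 12066.44 / 6803.7543 = 1.7735.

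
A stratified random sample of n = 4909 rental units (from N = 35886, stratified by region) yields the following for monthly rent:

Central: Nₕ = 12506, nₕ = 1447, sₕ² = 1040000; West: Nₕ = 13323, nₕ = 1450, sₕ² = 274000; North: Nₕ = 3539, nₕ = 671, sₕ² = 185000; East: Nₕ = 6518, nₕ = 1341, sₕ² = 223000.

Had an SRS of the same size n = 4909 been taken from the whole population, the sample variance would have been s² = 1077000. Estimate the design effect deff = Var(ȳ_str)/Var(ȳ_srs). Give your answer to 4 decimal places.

Var(ȳ_str) = Σ Wₕ²(1−fₕ)sₕ²/nₕ with Wₕ = Nₕ/35886:
  Central: (12506/35886)²·(1−1447/12506)·1040000/1447 = 77.187857
  West: (13323/35886)²·(1−1450/13323)·274000/1450 = 23.211059
  North: (3539/35886)²·(1−671/3539)·185000/671 = 2.1729954
  East: (6518/35886)²·(1−1341/6518)·223000/1341 = 4.3573104
  → Var(ȳ_str) = 106.92922.
Var(ȳ_srs) = (1 − 4909/35886)·1077000/4909 = 189.38125.
deff = 106.92922 / 189.38125 = 0.5646.

0.5646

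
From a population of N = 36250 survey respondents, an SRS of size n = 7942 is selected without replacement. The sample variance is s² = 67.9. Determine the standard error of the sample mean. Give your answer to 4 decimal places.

0.0817

Under SRS without replacement, Var(ȳ) = (1 − f)·s²/n with f = n/N = 7942/36250 = 0.21908966.
Var(ȳ) = (1 − 0.21908966)·67.9/7942 = 0.78091034·0.0085494838 = 0.0066763803.
SE(ȳ) = √(0.0066763803) = 0.0817.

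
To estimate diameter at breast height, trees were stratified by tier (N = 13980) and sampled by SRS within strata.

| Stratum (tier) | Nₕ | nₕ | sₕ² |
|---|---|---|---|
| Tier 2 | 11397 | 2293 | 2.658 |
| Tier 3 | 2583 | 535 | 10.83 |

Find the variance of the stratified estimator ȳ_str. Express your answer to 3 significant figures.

Var(ȳ_str) = Σₕ Wₕ²(1 − fₕ)sₕ²/nₕ with Wₕ = Nₕ/N, N = 13980.
Tier 2: Wₕ = 0.81523605; term = 0.81523605²·(1 − 0.20119330)·2.658/2293 = 6.1540267 × 10^-4.
Tier 3: Wₕ = 0.18476395; term = 0.18476395²·(1 − 0.20712350)·10.83/535 = 5.4791689 × 10^-4.
Sum = 0.0011633196.

0.00116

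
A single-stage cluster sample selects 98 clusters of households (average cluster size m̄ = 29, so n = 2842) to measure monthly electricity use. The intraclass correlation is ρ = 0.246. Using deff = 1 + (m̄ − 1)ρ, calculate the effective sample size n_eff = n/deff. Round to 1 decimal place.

360.3

deff = 1 + (29 − 1)·0.246 = 1 + 6.888 = 7.888.
n_eff = 2842 / 7.888 = 360.3.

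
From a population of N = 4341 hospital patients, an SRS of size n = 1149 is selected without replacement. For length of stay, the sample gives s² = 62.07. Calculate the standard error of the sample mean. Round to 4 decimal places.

Under SRS without replacement, Var(ȳ) = (1 − f)·s²/n with f = n/N = 1149/4341 = 0.26468556.
Var(ȳ) = (1 − 0.26468556)·62.07/1149 = 0.73531444·0.054020888 = 0.039722339.
SE(ȳ) = √(0.039722339) = 0.1993.

0.1993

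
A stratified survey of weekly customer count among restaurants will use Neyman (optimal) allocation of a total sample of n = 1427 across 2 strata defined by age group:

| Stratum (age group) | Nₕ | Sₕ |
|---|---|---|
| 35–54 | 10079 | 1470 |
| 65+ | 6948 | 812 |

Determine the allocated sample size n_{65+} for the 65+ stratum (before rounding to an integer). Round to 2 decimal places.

Neyman allocation: nₕ = n·NₕSₕ / Σⱼ NⱼSⱼ.
Σ NⱼSⱼ = 10079·1470 + 6948·812 = 2.0457906 × 10^7.
n_{65+} = 1427·6948·812 / (2.0457906 × 10^7) = 393.53.

393.53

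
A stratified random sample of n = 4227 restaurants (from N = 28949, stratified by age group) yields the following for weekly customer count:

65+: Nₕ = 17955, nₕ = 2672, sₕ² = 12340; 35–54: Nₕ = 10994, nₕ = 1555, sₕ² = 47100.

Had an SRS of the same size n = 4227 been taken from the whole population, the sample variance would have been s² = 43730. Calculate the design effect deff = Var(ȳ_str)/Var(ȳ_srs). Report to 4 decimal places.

0.5957

Var(ȳ_str) = Σ Wₕ²(1−fₕ)sₕ²/nₕ with Wₕ = Nₕ/28949:
  65+: (17955/28949)²·(1−2672/17955)·12340/2672 = 1.5121873
  35–54: (10994/28949)²·(1−1555/10994)·47100/1555 = 3.7506376
  → Var(ȳ_str) = 5.2628249.
Var(ȳ_srs) = (1 − 4227/28949)·43730/4227 = 8.834811.
deff = 5.2628249 / 8.834811 = 0.5957.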